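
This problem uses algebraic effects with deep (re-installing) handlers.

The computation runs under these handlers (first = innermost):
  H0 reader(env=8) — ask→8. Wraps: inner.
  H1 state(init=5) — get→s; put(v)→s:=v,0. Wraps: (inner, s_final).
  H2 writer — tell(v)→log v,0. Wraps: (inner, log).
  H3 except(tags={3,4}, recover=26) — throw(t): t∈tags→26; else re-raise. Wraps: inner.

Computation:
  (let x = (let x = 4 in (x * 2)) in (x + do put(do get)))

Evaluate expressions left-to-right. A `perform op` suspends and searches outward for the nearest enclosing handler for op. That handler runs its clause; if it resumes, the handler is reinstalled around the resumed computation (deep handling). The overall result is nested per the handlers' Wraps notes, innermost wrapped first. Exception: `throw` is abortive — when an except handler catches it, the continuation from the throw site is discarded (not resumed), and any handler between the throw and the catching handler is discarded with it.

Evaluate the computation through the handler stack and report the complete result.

Answer: ((8, 5), ())

Step-by-step:
get @ H1 ⇒ 5
put(5) @ H1 ⇒ s:=5
H0 returns 8
H1 returns (8, 5)
H2 returns ((8, 5), ())
H3 returns ((8, 5), ())
= ((8, 5), ())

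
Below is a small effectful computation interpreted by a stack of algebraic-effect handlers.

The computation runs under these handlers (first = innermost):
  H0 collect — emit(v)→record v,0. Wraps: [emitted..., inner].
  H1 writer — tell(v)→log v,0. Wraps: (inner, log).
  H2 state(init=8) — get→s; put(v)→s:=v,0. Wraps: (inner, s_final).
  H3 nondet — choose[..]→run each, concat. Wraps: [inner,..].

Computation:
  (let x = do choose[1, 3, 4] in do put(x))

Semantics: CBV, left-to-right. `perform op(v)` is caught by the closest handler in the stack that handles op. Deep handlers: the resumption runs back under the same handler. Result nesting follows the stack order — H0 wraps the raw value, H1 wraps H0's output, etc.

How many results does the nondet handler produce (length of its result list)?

Answer: 3

Evaluation trace:
choose[1, 3, 4] @ H3
  branch[0] choose=1:
    put(1) @ H2 ⇒ s:=1
    H0 returns [0]
    H1 returns ([0], ())
    H2 returns (([0], ()), 1)
    H3 returns [(([0], ()), 1)]
  branch[1] choose=3:
    put(3) @ H2 ⇒ s:=3
    H0 returns [0]
    H1 returns ([0], ())
    H2 returns (([0], ()), 3)
    H3 returns [(([0], ()), 3)]
  branch[2] choose=4:
    put(4) @ H2 ⇒ s:=4
    H0 returns [0]
    H1 returns ([0], ())
    H2 returns (([0], ()), 4)
    H3 returns [(([0], ()), 4)]
= [(([0], ()), 1), (([0], ()), 3), (([0], ()), 4)]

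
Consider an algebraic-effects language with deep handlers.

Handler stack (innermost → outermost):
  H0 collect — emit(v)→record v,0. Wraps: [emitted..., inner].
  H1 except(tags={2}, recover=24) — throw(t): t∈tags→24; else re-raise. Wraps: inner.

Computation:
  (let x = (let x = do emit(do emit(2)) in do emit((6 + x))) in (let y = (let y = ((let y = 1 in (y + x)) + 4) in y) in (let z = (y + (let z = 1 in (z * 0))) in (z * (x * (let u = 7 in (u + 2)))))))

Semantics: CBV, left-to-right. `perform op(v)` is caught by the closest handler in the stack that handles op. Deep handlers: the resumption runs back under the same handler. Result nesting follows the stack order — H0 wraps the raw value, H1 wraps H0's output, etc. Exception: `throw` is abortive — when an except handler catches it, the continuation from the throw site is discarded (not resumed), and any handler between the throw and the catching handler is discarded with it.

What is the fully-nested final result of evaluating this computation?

Answer: [2, 0, 6, 0]

Working:
emit(2) @ H0 ⇒ out+=2
emit(0) @ H0 ⇒ out+=0
emit(6) @ H0 ⇒ out+=6
H0 returns [2, 0, 6, 0]
H1 returns [2, 0, 6, 0]
= [2, 0, 6, 0]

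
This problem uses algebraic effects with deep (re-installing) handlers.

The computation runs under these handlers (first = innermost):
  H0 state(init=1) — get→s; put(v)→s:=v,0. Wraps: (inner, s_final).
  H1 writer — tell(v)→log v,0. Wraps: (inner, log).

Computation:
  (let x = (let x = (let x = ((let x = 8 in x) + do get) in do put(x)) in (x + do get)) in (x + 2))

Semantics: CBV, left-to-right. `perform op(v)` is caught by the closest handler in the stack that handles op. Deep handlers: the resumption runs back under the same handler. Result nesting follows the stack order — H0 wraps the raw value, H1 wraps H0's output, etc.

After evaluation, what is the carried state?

Step-by-step:
get @ H0 ⇒ 1
put(9) @ H0 ⇒ s:=9
get @ H0 ⇒ 9
H0 returns (11, 9)
H1 returns ((11, 9), ())
= ((11, 9), ())

Answer: 9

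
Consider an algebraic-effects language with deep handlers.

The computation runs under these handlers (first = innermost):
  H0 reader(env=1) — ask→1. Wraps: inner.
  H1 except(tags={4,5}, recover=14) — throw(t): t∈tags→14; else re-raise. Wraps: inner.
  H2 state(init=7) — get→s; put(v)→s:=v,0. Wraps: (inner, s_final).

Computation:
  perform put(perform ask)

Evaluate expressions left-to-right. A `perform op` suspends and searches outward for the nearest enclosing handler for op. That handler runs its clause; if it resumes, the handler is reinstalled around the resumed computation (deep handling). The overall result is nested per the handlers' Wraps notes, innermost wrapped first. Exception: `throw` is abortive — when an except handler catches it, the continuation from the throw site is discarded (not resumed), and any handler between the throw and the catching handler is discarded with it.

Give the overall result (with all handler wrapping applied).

Answer: (0, 1)

Evaluation trace:
ask @ H0 ⇒ 1
put(1) @ H2 ⇒ s:=1
H0 returns 0
H1 returns 0
H2 returns (0, 1)
= (0, 1)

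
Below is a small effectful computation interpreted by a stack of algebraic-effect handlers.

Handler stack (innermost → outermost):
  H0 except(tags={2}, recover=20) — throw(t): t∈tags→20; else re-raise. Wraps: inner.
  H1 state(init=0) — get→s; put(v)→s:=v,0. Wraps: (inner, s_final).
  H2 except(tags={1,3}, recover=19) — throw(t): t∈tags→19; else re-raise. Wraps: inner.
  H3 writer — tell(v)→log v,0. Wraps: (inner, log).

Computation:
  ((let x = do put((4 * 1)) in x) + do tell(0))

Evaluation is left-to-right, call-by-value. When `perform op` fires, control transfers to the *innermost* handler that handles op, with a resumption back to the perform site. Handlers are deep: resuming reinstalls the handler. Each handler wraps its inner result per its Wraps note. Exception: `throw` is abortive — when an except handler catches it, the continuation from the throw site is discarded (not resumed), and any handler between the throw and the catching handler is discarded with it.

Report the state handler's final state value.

Answer: 4

Evaluation trace:
put(4) @ H1 ⇒ s:=4
tell(0) @ H3 ⇒ log+=0
H0 returns 0
H1 returns (0, 4)
H2 returns (0, 4)
H3 returns ((0, 4), (0))
= ((0, 4), (0))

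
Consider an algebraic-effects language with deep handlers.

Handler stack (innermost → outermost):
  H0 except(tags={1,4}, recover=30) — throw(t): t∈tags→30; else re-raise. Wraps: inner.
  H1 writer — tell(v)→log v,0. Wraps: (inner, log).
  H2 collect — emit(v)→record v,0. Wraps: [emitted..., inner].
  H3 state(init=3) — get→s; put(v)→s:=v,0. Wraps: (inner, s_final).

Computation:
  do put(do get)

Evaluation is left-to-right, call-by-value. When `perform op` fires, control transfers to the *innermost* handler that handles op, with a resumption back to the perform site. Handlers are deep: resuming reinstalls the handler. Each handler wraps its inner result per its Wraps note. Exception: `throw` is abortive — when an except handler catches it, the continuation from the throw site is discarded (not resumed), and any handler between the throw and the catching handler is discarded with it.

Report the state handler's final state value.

Working:
get @ H3 ⇒ 3
put(3) @ H3 ⇒ s:=3
H0 returns 0
H1 returns (0, ())
H2 returns [(0, ())]
H3 returns ([(0, ())], 3)
= ([(0, ())], 3)

Answer: 3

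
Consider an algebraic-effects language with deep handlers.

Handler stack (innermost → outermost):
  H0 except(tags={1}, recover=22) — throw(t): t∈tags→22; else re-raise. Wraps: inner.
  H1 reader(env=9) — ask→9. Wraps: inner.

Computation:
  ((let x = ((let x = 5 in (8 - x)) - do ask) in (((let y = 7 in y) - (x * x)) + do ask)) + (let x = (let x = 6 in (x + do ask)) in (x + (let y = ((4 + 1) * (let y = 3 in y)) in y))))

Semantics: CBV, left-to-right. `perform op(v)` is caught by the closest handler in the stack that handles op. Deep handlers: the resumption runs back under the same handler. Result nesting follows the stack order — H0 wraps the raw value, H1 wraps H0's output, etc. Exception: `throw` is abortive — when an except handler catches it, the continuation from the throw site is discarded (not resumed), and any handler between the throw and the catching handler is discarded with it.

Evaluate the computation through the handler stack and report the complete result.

Answer: 10

Evaluation trace:
ask @ H1 ⇒ 9
ask @ H1 ⇒ 9
ask @ H1 ⇒ 9
H0 returns 10
H1 returns 10
= 10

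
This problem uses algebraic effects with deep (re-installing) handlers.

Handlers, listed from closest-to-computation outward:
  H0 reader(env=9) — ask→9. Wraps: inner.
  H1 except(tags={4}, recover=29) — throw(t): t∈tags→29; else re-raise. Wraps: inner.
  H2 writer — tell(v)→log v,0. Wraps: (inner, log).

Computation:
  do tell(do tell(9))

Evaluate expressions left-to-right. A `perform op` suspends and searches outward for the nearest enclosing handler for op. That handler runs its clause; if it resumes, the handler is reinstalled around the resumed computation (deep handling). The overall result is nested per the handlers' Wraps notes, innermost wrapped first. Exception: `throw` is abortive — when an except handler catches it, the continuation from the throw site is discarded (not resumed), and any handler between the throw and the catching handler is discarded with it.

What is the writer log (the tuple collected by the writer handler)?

Evaluation trace:
tell(9) @ H2 ⇒ log+=9
tell(0) @ H2 ⇒ log+=0
H0 returns 0
H1 returns 0
H2 returns (0, (9, 0))
= (0, (9, 0))

Answer: (9, 0)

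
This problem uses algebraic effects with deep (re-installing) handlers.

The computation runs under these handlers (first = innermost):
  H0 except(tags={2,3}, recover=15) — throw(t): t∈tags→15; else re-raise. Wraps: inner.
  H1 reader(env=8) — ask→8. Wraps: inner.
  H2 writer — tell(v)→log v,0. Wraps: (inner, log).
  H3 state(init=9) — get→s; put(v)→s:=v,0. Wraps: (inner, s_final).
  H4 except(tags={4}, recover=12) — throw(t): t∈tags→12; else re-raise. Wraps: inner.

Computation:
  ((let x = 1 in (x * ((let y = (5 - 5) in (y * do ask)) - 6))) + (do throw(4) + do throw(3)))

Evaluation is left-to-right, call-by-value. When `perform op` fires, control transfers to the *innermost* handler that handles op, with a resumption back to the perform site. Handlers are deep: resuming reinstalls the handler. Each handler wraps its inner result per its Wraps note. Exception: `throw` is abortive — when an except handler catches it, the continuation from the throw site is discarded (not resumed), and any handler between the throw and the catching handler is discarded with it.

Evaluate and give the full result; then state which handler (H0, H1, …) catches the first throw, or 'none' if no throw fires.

Answer: 12 ; first throw caught by: H4

Working:
ask @ H1 ⇒ 8
throw(4) @ H0 re-raised
throw(4) @ H4 caught ⇒ 12
= 12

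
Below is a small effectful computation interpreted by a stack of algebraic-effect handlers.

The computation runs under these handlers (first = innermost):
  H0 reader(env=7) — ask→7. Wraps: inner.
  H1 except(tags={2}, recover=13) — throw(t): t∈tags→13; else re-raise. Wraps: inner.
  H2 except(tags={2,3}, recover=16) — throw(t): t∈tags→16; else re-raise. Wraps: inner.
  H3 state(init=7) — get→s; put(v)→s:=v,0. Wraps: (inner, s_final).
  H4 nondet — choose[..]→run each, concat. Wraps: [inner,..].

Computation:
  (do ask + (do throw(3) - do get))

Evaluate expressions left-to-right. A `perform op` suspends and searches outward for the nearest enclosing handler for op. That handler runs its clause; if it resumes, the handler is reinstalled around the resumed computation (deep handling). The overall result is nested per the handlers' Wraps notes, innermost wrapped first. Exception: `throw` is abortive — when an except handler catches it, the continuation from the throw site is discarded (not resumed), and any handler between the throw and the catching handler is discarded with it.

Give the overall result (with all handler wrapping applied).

Evaluation trace:
ask @ H0 ⇒ 7
throw(3) @ H1 re-raised
throw(3) @ H2 caught ⇒ 16
H3 returns (16, 7)
H4 returns [(16, 7)]
= [(16, 7)]

Answer: [(16, 7)]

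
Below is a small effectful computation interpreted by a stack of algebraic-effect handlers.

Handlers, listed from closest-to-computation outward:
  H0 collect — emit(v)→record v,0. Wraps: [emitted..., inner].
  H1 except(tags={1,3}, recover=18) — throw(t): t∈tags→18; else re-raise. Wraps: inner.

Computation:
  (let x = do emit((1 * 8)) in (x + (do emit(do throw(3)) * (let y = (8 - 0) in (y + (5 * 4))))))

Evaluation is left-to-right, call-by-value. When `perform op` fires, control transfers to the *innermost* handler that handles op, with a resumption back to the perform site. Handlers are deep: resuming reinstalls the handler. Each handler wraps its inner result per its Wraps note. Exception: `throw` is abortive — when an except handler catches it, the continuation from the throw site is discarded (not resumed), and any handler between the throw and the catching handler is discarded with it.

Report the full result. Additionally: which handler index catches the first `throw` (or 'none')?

Step-by-step:
emit(8) @ H0 ⇒ out+=8
throw(3) @ H1 caught ⇒ 18
= 18

Answer: 18 ; first throw caught by: H1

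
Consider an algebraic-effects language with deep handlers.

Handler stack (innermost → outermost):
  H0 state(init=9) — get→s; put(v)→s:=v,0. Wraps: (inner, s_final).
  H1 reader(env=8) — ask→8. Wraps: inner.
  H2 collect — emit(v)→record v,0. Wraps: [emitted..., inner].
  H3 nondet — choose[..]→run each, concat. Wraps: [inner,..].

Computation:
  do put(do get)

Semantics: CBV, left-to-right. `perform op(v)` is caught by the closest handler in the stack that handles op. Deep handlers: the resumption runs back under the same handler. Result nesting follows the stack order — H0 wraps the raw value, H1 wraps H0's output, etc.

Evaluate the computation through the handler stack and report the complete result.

Step-by-step:
get @ H0 ⇒ 9
put(9) @ H0 ⇒ s:=9
H0 returns (0, 9)
H1 returns (0, 9)
H2 returns [(0, 9)]
H3 returns [[(0, 9)]]
= [[(0, 9)]]

Answer: [[(0, 9)]]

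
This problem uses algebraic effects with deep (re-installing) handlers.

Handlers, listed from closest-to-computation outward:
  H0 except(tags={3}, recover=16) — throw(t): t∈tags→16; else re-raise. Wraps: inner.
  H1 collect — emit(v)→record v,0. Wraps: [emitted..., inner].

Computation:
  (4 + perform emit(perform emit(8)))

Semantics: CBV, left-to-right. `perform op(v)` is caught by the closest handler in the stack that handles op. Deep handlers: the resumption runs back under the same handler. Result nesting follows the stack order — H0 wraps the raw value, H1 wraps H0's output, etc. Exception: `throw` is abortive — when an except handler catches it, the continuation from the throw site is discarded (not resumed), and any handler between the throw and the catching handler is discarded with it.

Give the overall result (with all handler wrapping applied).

Evaluation trace:
emit(8) @ H1 ⇒ out+=8
emit(0) @ H1 ⇒ out+=0
H0 returns 4
H1 returns [8, 0, 4]
= [8, 0, 4]

Answer: [8, 0, 4]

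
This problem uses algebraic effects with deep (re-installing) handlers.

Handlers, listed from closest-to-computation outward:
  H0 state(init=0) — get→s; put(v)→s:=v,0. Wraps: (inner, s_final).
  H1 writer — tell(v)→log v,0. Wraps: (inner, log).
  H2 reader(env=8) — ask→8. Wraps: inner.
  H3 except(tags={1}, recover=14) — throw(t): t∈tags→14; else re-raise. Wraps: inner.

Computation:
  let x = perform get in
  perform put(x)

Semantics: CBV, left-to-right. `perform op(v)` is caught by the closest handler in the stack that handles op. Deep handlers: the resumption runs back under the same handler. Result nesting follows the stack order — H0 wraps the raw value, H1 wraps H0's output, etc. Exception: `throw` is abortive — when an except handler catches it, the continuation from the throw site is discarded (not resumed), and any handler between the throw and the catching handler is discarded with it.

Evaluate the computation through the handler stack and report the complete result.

Evaluation trace:
get @ H0 ⇒ 0
put(0) @ H0 ⇒ s:=0
H0 returns (0, 0)
H1 returns ((0, 0), ())
H2 returns ((0, 0), ())
H3 returns ((0, 0), ())
= ((0, 0), ())

Answer: ((0, 0), ())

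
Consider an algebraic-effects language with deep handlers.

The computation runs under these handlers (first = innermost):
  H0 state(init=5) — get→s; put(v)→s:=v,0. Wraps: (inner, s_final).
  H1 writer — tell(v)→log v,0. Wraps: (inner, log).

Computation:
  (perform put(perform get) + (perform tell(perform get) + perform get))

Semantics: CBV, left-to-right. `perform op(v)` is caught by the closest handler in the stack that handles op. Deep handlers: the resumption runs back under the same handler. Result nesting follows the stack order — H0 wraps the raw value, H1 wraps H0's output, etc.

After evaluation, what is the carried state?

Evaluation trace:
get @ H0 ⇒ 5
put(5) @ H0 ⇒ s:=5
get @ H0 ⇒ 5
tell(5) @ H1 ⇒ log+=5
get @ H0 ⇒ 5
H0 returns (5, 5)
H1 returns ((5, 5), (5))
= ((5, 5), (5))

Answer: 5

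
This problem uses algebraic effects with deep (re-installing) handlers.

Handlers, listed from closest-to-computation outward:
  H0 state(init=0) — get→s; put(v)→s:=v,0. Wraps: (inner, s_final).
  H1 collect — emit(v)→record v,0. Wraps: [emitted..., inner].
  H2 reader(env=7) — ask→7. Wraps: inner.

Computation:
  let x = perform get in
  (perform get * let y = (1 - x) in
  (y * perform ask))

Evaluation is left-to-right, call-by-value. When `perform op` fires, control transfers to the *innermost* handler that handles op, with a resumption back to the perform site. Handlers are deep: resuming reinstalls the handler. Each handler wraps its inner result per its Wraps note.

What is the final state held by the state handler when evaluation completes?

Answer: 0

Step-by-step:
get @ H0 ⇒ 0
get @ H0 ⇒ 0
ask @ H2 ⇒ 7
H0 returns (0, 0)
H1 returns [(0, 0)]
H2 returns [(0, 0)]
= [(0, 0)]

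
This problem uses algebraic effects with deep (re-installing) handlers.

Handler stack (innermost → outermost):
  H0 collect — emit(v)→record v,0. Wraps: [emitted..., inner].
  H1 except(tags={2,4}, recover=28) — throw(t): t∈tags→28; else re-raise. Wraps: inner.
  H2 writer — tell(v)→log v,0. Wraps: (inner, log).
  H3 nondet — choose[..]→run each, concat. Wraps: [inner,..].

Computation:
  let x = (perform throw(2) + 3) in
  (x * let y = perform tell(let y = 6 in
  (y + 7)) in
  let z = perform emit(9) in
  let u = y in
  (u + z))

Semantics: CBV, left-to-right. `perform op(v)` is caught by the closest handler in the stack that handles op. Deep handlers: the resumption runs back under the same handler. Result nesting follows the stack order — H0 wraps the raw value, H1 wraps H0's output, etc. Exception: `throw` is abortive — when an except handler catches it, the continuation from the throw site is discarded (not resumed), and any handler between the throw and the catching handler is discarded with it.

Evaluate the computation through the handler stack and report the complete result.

Evaluation trace:
throw(2) @ H1 caught ⇒ 28
H2 returns (28, ())
H3 returns [(28, ())]
= [(28, ())]

Answer: [(28, ())]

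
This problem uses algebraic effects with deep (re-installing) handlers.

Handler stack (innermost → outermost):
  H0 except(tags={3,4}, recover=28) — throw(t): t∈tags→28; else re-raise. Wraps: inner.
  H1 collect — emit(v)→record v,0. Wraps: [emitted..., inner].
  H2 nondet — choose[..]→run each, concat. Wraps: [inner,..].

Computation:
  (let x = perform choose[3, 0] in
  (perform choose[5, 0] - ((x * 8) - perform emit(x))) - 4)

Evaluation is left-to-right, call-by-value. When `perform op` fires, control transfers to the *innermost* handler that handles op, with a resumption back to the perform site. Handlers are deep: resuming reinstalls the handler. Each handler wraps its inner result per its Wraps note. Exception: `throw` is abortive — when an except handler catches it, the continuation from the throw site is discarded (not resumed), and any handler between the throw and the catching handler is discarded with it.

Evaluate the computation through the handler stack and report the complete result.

Step-by-step:
choose[3, 0] @ H2
  branch[0] choose=3:
    choose[5, 0] @ H2
      branch[0] choose=5:
        emit(3) @ H1 ⇒ out+=3
        H0 returns -23
        H1 returns [3, -23]
        H2 returns [[3, -23]]
      branch[1] choose=0:
        emit(3) @ H1 ⇒ out+=3
        H0 returns -28
        H1 returns [3, -28]
        H2 returns [[3, -28]]
  branch[1] choose=0:
    choose[5, 0] @ H2
      branch[0] choose=5:
        emit(0) @ H1 ⇒ out+=0
        H0 returns 1
        H1 returns [0, 1]
        H2 returns [[0, 1]]
      branch[1] choose=0:
        emit(0) @ H1 ⇒ out+=0
        H0 returns -4
        H1 returns [0, -4]
        H2 returns [[0, -4]]
= [[3, -23], [3, -28], [0, 1], [0, -4]]

Answer: [[3, -23], [3, -28], [0, 1], [0, -4]]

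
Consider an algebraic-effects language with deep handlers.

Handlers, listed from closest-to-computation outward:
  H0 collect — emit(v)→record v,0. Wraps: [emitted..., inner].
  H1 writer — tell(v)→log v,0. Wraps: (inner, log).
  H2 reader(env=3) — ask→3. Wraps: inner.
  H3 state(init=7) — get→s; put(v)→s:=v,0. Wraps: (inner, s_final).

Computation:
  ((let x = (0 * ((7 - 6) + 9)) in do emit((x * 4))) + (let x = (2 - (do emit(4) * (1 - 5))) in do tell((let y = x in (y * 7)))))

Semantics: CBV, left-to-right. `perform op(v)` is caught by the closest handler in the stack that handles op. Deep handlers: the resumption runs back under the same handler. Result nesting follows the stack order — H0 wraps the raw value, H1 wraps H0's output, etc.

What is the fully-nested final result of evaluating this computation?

Working:
emit(0) @ H0 ⇒ out+=0
emit(4) @ H0 ⇒ out+=4
tell(14) @ H1 ⇒ log+=14
H0 returns [0, 4, 0]
H1 returns ([0, 4, 0], (14))
H2 returns ([0, 4, 0], (14))
H3 returns (([0, 4, 0], (14)), 7)
= (([0, 4, 0], (14)), 7)

Answer: (([0, 4, 0], (14)), 7)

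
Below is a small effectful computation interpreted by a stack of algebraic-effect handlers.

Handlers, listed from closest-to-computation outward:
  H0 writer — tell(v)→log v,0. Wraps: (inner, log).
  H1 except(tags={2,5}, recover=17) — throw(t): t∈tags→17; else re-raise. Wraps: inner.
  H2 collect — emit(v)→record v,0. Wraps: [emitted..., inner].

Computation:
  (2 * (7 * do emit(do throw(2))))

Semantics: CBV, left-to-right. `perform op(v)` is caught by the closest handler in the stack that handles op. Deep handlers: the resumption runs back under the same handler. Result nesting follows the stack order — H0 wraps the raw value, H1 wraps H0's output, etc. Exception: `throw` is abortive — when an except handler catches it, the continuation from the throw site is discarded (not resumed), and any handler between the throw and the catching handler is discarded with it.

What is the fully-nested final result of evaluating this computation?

Answer: [17]

Evaluation trace:
throw(2) @ H1 caught ⇒ 17
H2 returns [17]
= [17]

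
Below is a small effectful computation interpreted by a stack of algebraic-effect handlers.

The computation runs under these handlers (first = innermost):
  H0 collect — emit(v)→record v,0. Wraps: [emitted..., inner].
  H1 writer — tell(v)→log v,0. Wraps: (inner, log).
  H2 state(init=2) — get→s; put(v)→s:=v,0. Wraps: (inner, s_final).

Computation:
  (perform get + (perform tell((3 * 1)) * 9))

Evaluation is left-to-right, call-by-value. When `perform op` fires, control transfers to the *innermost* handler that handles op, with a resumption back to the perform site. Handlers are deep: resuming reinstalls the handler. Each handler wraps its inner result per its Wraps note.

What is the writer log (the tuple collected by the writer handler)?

Evaluation trace:
get @ H2 ⇒ 2
tell(3) @ H1 ⇒ log+=3
H0 returns [2]
H1 returns ([2], (3))
H2 returns (([2], (3)), 2)
= (([2], (3)), 2)

Answer: (3)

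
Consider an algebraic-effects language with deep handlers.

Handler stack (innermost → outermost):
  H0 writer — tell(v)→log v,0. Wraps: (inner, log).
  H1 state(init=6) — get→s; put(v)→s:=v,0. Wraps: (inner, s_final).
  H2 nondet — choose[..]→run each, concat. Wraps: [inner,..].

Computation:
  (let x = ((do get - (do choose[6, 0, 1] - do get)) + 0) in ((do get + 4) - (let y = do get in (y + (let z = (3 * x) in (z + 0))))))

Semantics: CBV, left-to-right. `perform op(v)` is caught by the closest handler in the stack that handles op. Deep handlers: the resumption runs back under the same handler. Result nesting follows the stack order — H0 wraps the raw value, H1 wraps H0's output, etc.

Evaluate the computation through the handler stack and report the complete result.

Step-by-step:
get @ H1 ⇒ 6
choose[6, 0, 1] @ H2
  branch[0] choose=6:
    get @ H1 ⇒ 6
    get @ H1 ⇒ 6
    get @ H1 ⇒ 6
    H0 returns (-14, ())
    H1 returns ((-14, ()), 6)
    H2 returns [((-14, ()), 6)]
  branch[1] choose=0:
    get @ H1 ⇒ 6
    get @ H1 ⇒ 6
    get @ H1 ⇒ 6
    H0 returns (-32, ())
    H1 returns ((-32, ()), 6)
    H2 returns [((-32, ()), 6)]
  branch[2] choose=1:
    get @ H1 ⇒ 6
    get @ H1 ⇒ 6
    get @ H1 ⇒ 6
    H0 returns (-29, ())
    H1 returns ((-29, ()), 6)
    H2 returns [((-29, ()), 6)]
= [((-14, ()), 6), ((-32, ()), 6), ((-29, ()), 6)]

Answer: [((-14, ()), 6), ((-32, ()), 6), ((-29, ()), 6)]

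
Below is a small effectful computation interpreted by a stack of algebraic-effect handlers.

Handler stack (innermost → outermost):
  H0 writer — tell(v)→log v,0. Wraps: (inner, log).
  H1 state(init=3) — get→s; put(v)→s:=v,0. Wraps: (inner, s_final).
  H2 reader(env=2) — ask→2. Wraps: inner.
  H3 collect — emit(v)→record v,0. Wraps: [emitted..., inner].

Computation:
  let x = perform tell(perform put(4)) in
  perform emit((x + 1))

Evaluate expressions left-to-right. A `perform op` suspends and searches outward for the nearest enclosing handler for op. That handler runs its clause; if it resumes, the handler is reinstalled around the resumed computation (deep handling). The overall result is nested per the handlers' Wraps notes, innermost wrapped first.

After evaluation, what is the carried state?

Evaluation trace:
put(4) @ H1 ⇒ s:=4
tell(0) @ H0 ⇒ log+=0
emit(1) @ H3 ⇒ out+=1
H0 returns (0, (0))
H1 returns ((0, (0)), 4)
H2 returns ((0, (0)), 4)
H3 returns [1, ((0, (0)), 4)]
= [1, ((0, (0)), 4)]

Answer: 4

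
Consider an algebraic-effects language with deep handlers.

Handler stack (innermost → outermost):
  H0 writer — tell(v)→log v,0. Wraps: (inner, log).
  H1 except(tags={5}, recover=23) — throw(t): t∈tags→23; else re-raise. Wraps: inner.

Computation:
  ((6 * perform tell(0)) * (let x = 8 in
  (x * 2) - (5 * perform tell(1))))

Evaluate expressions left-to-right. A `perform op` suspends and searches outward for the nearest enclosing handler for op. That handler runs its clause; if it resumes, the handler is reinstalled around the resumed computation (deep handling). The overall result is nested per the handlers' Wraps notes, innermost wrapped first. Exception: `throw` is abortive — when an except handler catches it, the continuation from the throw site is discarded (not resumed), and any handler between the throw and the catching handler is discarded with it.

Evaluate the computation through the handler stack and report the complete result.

Step-by-step:
tell(0) @ H0 ⇒ log+=0
tell(1) @ H0 ⇒ log+=1
H0 returns (0, (0, 1))
H1 returns (0, (0, 1))
= (0, (0, 1))

Answer: (0, (0, 1))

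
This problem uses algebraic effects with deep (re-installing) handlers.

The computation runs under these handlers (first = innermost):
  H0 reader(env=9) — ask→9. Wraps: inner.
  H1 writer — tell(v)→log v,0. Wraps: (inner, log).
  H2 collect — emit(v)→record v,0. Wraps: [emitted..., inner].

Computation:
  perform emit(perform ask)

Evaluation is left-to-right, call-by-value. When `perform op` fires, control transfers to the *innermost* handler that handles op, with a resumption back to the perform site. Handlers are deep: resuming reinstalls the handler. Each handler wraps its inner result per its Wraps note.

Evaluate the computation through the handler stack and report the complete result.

Answer: [9, (0, ())]

Step-by-step:
ask @ H0 ⇒ 9
emit(9) @ H2 ⇒ out+=9
H0 returns 0
H1 returns (0, ())
H2 returns [9, (0, ())]
= [9, (0, ())]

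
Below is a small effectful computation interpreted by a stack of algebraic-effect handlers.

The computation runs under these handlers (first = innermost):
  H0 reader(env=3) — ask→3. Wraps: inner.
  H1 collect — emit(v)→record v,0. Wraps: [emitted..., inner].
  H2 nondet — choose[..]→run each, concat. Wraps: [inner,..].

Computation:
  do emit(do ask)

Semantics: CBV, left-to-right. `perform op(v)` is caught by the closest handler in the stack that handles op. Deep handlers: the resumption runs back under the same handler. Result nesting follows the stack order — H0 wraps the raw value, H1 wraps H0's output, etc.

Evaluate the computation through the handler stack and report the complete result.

Answer: [[3, 0]]

Working:
ask @ H0 ⇒ 3
emit(3) @ H1 ⇒ out+=3
H0 returns 0
H1 returns [3, 0]
H2 returns [[3, 0]]
= [[3, 0]]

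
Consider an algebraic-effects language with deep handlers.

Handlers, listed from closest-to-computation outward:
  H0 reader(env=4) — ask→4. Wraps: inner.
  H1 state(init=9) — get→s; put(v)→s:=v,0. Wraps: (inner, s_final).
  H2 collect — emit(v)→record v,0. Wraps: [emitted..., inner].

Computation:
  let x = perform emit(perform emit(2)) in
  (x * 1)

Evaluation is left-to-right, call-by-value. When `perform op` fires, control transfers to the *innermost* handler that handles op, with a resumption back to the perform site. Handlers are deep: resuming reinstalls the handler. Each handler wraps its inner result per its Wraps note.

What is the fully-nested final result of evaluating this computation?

Working:
emit(2) @ H2 ⇒ out+=2
emit(0) @ H2 ⇒ out+=0
H0 returns 0
H1 returns (0, 9)
H2 returns [2, 0, (0, 9)]
= [2, 0, (0, 9)]

Answer: [2, 0, (0, 9)]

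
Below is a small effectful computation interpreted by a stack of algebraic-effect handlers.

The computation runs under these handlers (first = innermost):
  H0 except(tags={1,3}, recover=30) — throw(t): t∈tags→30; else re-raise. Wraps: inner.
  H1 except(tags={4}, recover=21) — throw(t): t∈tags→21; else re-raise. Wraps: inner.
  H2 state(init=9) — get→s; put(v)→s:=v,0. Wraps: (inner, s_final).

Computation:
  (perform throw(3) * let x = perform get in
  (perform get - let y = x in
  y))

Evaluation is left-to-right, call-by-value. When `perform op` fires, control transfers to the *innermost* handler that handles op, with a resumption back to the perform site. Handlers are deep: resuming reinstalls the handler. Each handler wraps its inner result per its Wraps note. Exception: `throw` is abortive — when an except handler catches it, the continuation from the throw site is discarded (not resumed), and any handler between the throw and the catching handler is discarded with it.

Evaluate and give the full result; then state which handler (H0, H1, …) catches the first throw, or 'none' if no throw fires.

Answer: (30, 9) ; first throw caught by: H0

Step-by-step:
throw(3) @ H0 caught ⇒ 30
H1 returns 30
H2 returns (30, 9)
= (30, 9)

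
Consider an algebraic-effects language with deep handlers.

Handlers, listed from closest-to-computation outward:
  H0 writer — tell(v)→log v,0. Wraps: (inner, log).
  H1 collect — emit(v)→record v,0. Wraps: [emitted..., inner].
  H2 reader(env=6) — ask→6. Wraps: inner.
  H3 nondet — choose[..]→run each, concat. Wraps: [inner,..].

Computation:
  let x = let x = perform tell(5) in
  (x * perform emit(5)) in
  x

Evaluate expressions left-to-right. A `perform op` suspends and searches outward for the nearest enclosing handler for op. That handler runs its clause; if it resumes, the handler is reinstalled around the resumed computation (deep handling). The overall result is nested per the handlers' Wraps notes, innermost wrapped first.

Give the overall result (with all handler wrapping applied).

Step-by-step:
tell(5) @ H0 ⇒ log+=5
emit(5) @ H1 ⇒ out+=5
H0 returns (0, (5))
H1 returns [5, (0, (5))]
H2 returns [5, (0, (5))]
H3 returns [[5, (0, (5))]]
= [[5, (0, (5))]]

Answer: [[5, (0, (5))]]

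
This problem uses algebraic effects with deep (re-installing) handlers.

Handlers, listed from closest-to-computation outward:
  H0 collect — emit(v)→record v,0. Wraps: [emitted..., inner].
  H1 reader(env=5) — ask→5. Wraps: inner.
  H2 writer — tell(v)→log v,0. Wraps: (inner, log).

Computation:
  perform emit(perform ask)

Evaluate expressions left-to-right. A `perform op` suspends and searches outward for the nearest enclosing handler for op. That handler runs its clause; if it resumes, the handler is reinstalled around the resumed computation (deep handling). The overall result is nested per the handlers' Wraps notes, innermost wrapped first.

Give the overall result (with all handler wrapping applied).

Answer: ([5, 0], ())

Working:
ask @ H1 ⇒ 5
emit(5) @ H0 ⇒ out+=5
H0 returns [5, 0]
H1 returns [5, 0]
H2 returns ([5, 0], ())
= ([5, 0], ())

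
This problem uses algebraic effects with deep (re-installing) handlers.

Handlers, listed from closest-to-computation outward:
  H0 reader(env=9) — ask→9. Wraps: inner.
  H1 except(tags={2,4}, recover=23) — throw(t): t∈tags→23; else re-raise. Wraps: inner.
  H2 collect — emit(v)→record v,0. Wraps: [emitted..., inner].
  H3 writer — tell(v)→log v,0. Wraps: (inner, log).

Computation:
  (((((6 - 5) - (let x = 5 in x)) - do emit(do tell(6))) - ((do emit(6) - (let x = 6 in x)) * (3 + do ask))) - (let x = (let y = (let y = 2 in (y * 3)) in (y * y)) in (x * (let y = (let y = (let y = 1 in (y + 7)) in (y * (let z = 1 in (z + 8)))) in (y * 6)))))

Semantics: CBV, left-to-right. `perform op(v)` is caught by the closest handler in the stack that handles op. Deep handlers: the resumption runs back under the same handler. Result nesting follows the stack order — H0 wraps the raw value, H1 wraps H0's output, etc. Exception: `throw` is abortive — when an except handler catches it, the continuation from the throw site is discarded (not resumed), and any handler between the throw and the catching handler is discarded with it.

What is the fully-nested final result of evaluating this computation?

Evaluation trace:
tell(6) @ H3 ⇒ log+=6
emit(0) @ H2 ⇒ out+=0
emit(6) @ H2 ⇒ out+=6
ask @ H0 ⇒ 9
H0 returns -15484
H1 returns -15484
H2 returns [0, 6, -15484]
H3 returns ([0, 6, -15484], (6))
= ([0, 6, -15484], (6))

Answer: ([0, 6, -15484], (6))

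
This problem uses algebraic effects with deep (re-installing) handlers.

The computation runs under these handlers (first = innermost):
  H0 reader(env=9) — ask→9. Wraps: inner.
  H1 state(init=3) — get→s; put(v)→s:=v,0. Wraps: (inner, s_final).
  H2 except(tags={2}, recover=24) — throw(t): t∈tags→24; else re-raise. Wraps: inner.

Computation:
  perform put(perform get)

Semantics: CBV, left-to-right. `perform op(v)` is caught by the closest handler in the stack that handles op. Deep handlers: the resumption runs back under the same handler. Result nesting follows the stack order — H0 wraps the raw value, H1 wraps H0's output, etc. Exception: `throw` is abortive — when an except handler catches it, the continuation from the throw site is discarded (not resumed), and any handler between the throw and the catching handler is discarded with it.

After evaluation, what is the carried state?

Working:
get @ H1 ⇒ 3
put(3) @ H1 ⇒ s:=3
H0 returns 0
H1 returns (0, 3)
H2 returns (0, 3)
= (0, 3)

Answer: 3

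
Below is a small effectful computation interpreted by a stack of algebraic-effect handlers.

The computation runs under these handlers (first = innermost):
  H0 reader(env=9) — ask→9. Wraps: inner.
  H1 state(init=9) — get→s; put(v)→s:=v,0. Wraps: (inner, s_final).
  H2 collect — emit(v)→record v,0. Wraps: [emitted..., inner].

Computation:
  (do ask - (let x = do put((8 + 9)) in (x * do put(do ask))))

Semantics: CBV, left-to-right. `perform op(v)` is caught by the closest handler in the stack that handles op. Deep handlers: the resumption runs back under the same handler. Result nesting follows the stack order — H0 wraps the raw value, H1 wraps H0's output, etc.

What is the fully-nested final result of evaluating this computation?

Evaluation trace:
ask @ H0 ⇒ 9
put(17) @ H1 ⇒ s:=17
ask @ H0 ⇒ 9
put(9) @ H1 ⇒ s:=9
H0 returns 9
H1 returns (9, 9)
H2 returns [(9, 9)]
= [(9, 9)]

Answer: [(9, 9)]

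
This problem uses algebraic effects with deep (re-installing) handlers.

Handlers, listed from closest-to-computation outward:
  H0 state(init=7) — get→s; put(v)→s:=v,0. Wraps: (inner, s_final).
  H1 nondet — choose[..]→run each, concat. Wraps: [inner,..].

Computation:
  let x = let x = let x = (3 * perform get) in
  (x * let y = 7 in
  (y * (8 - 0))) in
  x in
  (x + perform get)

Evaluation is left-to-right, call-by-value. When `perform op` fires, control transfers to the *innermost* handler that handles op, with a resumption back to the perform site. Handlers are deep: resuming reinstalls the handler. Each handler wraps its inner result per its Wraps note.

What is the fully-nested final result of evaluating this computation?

Working:
get @ H0 ⇒ 7
get @ H0 ⇒ 7
H0 returns (1183, 7)
H1 returns [(1183, 7)]
= [(1183, 7)]

Answer: [(1183, 7)]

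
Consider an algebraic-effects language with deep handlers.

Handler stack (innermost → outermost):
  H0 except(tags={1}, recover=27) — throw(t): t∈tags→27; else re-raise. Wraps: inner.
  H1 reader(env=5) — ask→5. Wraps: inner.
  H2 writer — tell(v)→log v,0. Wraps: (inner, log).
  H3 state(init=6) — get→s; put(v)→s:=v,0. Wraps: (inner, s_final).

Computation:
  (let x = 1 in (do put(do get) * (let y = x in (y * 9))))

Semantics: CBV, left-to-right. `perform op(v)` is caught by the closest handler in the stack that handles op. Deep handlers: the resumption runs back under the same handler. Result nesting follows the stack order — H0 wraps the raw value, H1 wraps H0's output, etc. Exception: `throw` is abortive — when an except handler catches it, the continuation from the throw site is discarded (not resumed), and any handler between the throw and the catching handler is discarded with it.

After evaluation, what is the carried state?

Answer: 6

Working:
get @ H3 ⇒ 6
put(6) @ H3 ⇒ s:=6
H0 returns 0
H1 returns 0
H2 returns (0, ())
H3 returns ((0, ()), 6)
= ((0, ()), 6)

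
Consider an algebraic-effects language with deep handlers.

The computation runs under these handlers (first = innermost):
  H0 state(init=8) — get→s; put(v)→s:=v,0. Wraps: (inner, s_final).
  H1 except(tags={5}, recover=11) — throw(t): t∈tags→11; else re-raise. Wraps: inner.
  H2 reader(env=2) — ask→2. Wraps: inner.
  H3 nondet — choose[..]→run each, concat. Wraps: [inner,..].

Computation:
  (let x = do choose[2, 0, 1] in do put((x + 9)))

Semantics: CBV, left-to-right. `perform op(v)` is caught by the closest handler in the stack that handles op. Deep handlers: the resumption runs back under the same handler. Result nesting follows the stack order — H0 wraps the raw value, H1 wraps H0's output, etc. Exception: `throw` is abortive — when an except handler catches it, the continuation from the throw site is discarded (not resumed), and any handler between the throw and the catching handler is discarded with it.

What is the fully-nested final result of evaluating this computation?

Answer: [(0, 11), (0, 9), (0, 10)]

Evaluation trace:
choose[2, 0, 1] @ H3
  branch[0] choose=2:
    put(11) @ H0 ⇒ s:=11
    H0 returns (0, 11)
    H1 returns (0, 11)
    H2 returns (0, 11)
    H3 returns [(0, 11)]
  branch[1] choose=0:
    put(9) @ H0 ⇒ s:=9
    H0 returns (0, 9)
    H1 returns (0, 9)
    H2 returns (0, 9)
    H3 returns [(0, 9)]
  branch[2] choose=1:
    put(10) @ H0 ⇒ s:=10
    H0 returns (0, 10)
    H1 returns (0, 10)
    H2 returns (0, 10)
    H3 returns [(0, 10)]
= [(0, 11), (0, 9), (0, 10)]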